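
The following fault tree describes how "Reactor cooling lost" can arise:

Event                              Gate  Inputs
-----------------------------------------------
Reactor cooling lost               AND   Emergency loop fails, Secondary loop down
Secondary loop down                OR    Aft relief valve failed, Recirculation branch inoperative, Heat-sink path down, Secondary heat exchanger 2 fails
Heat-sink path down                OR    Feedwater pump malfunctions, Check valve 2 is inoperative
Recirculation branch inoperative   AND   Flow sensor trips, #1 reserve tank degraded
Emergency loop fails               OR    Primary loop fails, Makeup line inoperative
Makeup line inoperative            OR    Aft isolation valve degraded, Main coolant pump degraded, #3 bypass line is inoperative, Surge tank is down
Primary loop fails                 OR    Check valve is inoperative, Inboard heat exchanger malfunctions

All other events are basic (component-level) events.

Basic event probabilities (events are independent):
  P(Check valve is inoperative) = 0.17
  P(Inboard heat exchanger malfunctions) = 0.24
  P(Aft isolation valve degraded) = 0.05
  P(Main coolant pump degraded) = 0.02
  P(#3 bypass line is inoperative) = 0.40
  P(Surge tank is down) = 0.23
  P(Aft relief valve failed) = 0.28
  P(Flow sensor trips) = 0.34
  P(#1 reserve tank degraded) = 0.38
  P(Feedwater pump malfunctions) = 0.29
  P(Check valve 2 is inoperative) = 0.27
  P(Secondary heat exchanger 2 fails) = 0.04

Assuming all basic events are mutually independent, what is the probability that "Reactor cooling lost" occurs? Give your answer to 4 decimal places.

0.5014

P(Primary loop fails) [OR] = 1 − (1−0.17) × (1−0.24) = 0.369200
P(Makeup line inoperative) [OR] = 1 − (1−0.05) × (1−0.02) × (1−0.40) × (1−0.23) = 0.569878
P(Emergency loop fails) [OR] = 1 − (1−0.369200) × (1−0.569878) = 0.728679
P(Recirculation branch inoperative) [AND] = 0.34 × 0.38 = 0.129200
P(Heat-sink path down) [OR] = 1 − (1−0.29) × (1−0.27) = 0.481700
P(Secondary loop down) [OR] = 1 − (1−0.28) × (1−0.129200) × (1−0.481700) × (1−0.04) = 0.688037
P(Reactor cooling lost) [AND] = 0.728679 × 0.688037 = 0.501358
Rounded to 4 decimal places: P(Reactor cooling lost) ≈ 0.5014.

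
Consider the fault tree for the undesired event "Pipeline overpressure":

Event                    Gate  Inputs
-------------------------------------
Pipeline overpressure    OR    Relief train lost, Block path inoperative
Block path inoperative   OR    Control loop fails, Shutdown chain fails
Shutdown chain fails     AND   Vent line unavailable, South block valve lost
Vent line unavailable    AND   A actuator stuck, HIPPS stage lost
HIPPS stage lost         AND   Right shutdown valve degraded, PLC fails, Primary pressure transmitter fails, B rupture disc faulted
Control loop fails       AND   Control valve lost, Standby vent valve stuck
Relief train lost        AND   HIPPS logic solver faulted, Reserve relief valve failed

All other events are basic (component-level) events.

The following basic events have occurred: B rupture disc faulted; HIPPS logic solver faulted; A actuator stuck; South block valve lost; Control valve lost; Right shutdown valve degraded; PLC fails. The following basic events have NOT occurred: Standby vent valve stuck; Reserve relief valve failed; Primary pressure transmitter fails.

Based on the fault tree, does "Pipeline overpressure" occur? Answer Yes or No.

Relief train lost [AND]: HIPPS logic solver faulted=occurs, Reserve relief valve failed=not → not all inputs occur → does not occur.
Control loop fails [AND]: Control valve lost=occurs, Standby vent valve stuck=not → not all inputs occur → does not occur.
HIPPS stage lost [AND]: Right shutdown valve degraded=occurs, PLC fails=occurs, Primary pressure transmitter fails=not, B rupture disc faulted=occurs → not all inputs occur → does not occur.
Vent line unavailable [AND]: A actuator stuck=occurs, HIPPS stage lost=not → not all inputs occur → does not occur.
Shutdown chain fails [AND]: Vent line unavailable=not, South block valve lost=occurs → not all inputs occur → does not occur.
Block path inoperative [OR]: Control loop fails=not, Shutdown chain fails=not → no input occurs → does not occur.
Pipeline overpressure [OR]: Relief train lost=not, Block path inoperative=not → no input occurs → does not occur.

No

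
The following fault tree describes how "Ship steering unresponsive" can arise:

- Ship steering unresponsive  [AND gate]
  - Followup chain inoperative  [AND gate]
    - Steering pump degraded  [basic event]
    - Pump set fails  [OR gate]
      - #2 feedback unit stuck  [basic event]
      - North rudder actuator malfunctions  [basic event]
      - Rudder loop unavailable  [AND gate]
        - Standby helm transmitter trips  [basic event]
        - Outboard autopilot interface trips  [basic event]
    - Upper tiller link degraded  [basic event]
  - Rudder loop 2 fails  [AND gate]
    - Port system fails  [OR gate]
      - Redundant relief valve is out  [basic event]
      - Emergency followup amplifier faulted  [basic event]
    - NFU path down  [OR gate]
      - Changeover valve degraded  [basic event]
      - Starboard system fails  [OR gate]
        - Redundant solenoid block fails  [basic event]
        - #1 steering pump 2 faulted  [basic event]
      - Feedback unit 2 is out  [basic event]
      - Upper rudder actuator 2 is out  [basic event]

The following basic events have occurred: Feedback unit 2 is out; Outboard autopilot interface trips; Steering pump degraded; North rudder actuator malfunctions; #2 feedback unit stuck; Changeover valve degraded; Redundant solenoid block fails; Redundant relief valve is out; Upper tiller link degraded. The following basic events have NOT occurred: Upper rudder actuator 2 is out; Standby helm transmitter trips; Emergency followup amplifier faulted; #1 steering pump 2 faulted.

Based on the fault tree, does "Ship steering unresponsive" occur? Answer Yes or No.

Yes

Rudder loop unavailable [AND]: Standby helm transmitter trips=not, Outboard autopilot interface trips=occurs → not all inputs occur → does not occur.
Pump set fails [OR]: #2 feedback unit stuck=occurs, North rudder actuator malfunctions=occurs, Rudder loop unavailable=not → at least one input occurs → occurs.
Followup chain inoperative [AND]: Steering pump degraded=occurs, Pump set fails=occurs, Upper tiller link degraded=occurs → all inputs occur → occurs.
Port system fails [OR]: Redundant relief valve is out=occurs, Emergency followup amplifier faulted=not → at least one input occurs → occurs.
Starboard system fails [OR]: Redundant solenoid block fails=occurs, #1 steering pump 2 faulted=not → at least one input occurs → occurs.
NFU path down [OR]: Changeover valve degraded=occurs, Starboard system fails=occurs, Feedback unit 2 is out=occurs, Upper rudder actuator 2 is out=not → at least one input occurs → occurs.
Rudder loop 2 fails [AND]: Port system fails=occurs, NFU path down=occurs → all inputs occur → occurs.
Ship steering unresponsive [AND]: Followup chain inoperative=occurs, Rudder loop 2 fails=occurs → all inputs occur → occurs.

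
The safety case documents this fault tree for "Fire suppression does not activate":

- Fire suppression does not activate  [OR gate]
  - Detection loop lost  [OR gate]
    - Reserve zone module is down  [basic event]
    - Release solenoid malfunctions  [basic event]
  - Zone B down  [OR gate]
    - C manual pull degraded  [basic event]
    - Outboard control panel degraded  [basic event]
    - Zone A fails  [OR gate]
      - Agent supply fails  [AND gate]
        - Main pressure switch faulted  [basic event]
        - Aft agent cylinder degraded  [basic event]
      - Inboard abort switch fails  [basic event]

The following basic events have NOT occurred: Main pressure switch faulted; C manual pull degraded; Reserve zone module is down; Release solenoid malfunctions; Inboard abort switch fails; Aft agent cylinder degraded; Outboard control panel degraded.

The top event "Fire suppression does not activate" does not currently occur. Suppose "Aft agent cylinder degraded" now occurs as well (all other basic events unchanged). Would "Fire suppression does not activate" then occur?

Counterfactual: set "Aft agent cylinder degraded" to occurred.
Detection loop lost [OR]: Reserve zone module is down=not, Release solenoid malfunctions=not → no input occurs → does not occur.
Agent supply fails [AND]: Main pressure switch faulted=not, Aft agent cylinder degraded=occurs → not all inputs occur → does not occur.
Zone A fails [OR]: Agent supply fails=not, Inboard abort switch fails=not → no input occurs → does not occur.
Zone B down [OR]: C manual pull degraded=not, Outboard control panel degraded=not, Zone A fails=not → no input occurs → does not occur.
Fire suppression does not activate [OR]: Detection loop lost=not, Zone B down=not → no input occurs → does not occur.

No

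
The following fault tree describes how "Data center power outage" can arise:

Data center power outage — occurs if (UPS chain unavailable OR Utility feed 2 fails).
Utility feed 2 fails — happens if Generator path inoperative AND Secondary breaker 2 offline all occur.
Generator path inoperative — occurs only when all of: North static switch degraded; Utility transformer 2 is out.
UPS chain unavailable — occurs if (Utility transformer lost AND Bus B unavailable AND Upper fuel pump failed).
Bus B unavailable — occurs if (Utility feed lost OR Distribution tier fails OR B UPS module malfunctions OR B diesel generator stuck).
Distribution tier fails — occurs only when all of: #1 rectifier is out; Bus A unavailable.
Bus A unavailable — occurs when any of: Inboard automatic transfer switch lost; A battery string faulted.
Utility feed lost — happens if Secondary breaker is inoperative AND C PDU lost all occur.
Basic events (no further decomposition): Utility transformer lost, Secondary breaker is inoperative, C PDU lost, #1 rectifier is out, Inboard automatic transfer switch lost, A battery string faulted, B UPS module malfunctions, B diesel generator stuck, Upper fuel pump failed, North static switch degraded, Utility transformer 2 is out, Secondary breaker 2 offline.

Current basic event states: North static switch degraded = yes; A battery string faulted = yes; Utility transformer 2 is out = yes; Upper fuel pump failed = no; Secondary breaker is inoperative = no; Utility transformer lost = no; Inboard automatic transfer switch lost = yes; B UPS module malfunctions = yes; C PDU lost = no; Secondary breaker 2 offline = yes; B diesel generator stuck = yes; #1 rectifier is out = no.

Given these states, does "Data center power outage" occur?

Utility feed lost [AND]: Secondary breaker is inoperative=not, C PDU lost=not → not all inputs occur → does not occur.
Bus A unavailable [OR]: Inboard automatic transfer switch lost=occurs, A battery string faulted=occurs → at least one input occurs → occurs.
Distribution tier fails [AND]: #1 rectifier is out=not, Bus A unavailable=occurs → not all inputs occur → does not occur.
Bus B unavailable [OR]: Utility feed lost=not, Distribution tier fails=not, B UPS module malfunctions=occurs, B diesel generator stuck=occurs → at least one input occurs → occurs.
UPS chain unavailable [AND]: Utility transformer lost=not, Bus B unavailable=occurs, Upper fuel pump failed=not → not all inputs occur → does not occur.
Generator path inoperative [AND]: North static switch degraded=occurs, Utility transformer 2 is out=occurs → all inputs occur → occurs.
Utility feed 2 fails [AND]: Generator path inoperative=occurs, Secondary breaker 2 offline=occurs → all inputs occur → occurs.
Data center power outage [OR]: UPS chain unavailable=not, Utility feed 2 fails=occurs → at least one input occurs → occurs.

Yes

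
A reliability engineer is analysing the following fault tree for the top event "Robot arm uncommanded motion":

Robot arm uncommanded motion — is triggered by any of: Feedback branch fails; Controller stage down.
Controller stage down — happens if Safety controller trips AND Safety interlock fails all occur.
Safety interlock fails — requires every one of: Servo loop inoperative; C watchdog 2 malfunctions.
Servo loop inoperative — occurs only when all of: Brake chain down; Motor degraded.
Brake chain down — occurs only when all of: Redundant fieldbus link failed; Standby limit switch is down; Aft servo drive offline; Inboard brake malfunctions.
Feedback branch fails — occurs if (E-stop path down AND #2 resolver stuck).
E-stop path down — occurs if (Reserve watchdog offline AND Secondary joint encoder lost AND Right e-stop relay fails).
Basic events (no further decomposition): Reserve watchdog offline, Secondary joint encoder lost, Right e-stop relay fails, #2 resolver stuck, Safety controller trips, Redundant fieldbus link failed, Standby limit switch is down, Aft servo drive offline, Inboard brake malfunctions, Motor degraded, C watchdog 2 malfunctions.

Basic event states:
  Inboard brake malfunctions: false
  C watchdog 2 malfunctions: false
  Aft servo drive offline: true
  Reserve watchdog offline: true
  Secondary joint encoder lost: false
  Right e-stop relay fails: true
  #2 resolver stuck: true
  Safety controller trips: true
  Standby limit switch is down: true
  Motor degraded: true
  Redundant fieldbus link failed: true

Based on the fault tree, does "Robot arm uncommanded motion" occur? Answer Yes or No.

E-stop path down [AND]: Reserve watchdog offline=occurs, Secondary joint encoder lost=not, Right e-stop relay fails=occurs → not all inputs occur → does not occur.
Feedback branch fails [AND]: E-stop path down=not, #2 resolver stuck=occurs → not all inputs occur → does not occur.
Brake chain down [AND]: Redundant fieldbus link failed=occurs, Standby limit switch is down=occurs, Aft servo drive offline=occurs, Inboard brake malfunctions=not → not all inputs occur → does not occur.
Servo loop inoperative [AND]: Brake chain down=not, Motor degraded=occurs → not all inputs occur → does not occur.
Safety interlock fails [AND]: Servo loop inoperative=not, C watchdog 2 malfunctions=not → not all inputs occur → does not occur.
Controller stage down [AND]: Safety controller trips=occurs, Safety interlock fails=not → not all inputs occur → does not occur.
Robot arm uncommanded motion [OR]: Feedback branch fails=not, Controller stage down=not → no input occurs → does not occur.

No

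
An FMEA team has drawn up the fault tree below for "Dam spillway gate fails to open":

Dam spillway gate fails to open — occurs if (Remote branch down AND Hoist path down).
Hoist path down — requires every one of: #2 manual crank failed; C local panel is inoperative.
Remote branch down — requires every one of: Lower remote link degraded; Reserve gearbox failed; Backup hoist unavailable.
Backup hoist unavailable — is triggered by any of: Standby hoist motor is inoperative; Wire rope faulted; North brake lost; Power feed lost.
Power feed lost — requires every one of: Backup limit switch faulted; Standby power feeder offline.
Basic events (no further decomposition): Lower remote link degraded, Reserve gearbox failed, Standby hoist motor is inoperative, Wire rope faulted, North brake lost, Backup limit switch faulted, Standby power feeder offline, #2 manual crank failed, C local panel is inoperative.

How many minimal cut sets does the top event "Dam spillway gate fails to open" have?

Power feed lost [AND]: one cut set from each child combined → 1 × 1 = 1 cut set(s).
Backup hoist unavailable [OR]: union of children's cut sets → 4 cut set(s).
Remote branch down [AND]: one cut set from each child combined → 1 × 1 × 4 = 4 cut set(s).
Hoist path down [AND]: one cut set from each child combined → 1 × 1 = 1 cut set(s).
Dam spillway gate fails to open [AND]: one cut set from each child combined → 4 × 1 = 4 cut set(s).
Minimal cut sets: {#2 manual crank failed, C local panel is inoperative, Lower remote link degraded, Reserve gearbox failed, Standby hoist motor is inoperative}; {#2 manual crank failed, C local panel is inoperative, Lower remote link degraded, Reserve gearbox failed, Wire rope faulted}; {#2 manual crank failed, C local panel is inoperative, Lower remote link degraded, North brake lost, Reserve gearbox failed}; {#2 manual crank failed, Backup limit switch faulted, C local panel is inoperative, Lower remote link degraded, Reserve gearbox failed, Standby power feeder offline}.

4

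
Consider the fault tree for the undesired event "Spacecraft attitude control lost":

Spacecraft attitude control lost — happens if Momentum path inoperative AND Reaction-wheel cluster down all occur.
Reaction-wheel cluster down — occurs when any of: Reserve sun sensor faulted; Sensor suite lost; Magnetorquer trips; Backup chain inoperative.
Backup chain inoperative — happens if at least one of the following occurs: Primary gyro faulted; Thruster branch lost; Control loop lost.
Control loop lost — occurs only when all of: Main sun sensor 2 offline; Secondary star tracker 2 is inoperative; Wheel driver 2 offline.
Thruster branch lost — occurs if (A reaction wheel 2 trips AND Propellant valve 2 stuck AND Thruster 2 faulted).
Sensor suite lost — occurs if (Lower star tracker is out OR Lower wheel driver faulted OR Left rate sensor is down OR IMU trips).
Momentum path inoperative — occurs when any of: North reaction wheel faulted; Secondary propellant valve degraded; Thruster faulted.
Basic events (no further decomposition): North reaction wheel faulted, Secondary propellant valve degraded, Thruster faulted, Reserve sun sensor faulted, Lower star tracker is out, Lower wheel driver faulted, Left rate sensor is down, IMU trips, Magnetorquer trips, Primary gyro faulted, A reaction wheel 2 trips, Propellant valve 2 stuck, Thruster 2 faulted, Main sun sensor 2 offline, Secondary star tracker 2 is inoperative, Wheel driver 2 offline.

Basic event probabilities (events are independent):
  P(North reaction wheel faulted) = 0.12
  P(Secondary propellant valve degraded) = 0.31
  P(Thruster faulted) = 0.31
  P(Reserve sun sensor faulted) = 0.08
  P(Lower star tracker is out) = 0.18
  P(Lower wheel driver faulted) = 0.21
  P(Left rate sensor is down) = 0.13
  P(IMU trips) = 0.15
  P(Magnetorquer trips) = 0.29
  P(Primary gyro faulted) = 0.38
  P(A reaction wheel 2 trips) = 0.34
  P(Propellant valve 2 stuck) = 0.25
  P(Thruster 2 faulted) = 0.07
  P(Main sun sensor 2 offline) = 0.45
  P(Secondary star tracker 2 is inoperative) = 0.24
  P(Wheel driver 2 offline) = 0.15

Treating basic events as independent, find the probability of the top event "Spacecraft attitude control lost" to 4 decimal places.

0.4708

P(Momentum path inoperative) [OR] = 1 − (1−0.12) × (1−0.31) × (1−0.31) = 0.581032
P(Sensor suite lost) [OR] = 1 − (1−0.18) × (1−0.21) × (1−0.13) × (1−0.15) = 0.520952
P(Thruster branch lost) [AND] = 0.34 × 0.25 × 0.07 = 0.005950
P(Control loop lost) [AND] = 0.45 × 0.24 × 0.15 = 0.016200
P(Backup chain inoperative) [OR] = 1 − (1−0.38) × (1−0.005950) × (1−0.016200) = 0.393673
P(Reaction-wheel cluster down) [OR] = 1 − (1−0.08) × (1−0.520952) × (1−0.29) × (1−0.393673) = 0.810272
P(Spacecraft attitude control lost) [AND] = 0.581032 × 0.810272 = 0.470794
Rounded to 4 decimal places: P(Spacecraft attitude control lost) ≈ 0.4708.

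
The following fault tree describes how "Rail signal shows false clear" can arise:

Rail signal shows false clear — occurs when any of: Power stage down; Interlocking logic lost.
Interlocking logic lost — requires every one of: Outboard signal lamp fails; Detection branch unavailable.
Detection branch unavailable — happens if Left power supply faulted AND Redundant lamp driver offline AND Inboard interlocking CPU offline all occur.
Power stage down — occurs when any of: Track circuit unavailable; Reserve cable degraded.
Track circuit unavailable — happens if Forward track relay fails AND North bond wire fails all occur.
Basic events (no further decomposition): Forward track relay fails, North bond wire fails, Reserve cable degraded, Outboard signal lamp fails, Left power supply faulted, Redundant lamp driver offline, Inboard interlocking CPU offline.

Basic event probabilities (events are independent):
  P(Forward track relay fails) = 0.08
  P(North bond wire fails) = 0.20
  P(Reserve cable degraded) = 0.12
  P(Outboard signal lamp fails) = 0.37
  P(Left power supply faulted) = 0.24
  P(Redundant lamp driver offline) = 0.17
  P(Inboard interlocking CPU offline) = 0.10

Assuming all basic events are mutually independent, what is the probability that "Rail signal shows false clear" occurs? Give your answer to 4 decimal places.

0.1354

P(Track circuit unavailable) [AND] = 0.08 × 0.20 = 0.016000
P(Power stage down) [OR] = 1 − (1−0.016000) × (1−0.12) = 0.134080
P(Detection branch unavailable) [AND] = 0.24 × 0.17 × 0.10 = 0.004080
P(Interlocking logic lost) [AND] = 0.37 × 0.004080 = 0.001510
P(Rail signal shows false clear) [OR] = 1 − (1−0.134080) × (1−0.001510) = 0.135388
Rounded to 4 decimal places: P(Rail signal shows false clear) ≈ 0.1354.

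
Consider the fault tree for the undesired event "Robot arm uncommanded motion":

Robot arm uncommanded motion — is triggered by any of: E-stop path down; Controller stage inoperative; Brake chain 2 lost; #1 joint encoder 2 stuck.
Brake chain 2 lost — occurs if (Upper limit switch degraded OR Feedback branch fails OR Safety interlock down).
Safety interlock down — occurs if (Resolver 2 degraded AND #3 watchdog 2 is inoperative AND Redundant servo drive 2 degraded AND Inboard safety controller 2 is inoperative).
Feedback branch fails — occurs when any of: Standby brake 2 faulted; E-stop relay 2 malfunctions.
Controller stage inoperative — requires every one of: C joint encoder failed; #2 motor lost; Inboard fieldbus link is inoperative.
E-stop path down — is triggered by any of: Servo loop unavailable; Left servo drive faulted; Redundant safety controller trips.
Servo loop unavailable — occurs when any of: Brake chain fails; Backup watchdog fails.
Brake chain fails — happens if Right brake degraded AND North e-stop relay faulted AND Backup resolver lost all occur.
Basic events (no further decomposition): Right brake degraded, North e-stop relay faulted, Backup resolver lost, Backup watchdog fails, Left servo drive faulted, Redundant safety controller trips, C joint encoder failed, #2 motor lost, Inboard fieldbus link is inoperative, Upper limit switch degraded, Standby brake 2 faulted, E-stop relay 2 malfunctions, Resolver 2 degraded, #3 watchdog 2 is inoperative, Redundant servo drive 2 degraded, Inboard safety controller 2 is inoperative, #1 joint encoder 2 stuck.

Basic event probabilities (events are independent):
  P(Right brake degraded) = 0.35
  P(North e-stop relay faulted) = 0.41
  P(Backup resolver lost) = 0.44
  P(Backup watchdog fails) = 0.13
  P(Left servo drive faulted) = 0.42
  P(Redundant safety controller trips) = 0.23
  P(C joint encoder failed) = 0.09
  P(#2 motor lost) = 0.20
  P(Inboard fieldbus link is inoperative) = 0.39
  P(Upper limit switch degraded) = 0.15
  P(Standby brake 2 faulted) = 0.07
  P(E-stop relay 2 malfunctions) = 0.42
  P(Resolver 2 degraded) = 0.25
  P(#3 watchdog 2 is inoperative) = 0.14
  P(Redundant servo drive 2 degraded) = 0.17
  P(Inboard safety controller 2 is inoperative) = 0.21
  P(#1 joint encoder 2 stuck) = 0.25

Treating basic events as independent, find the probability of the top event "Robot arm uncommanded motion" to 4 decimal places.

P(Brake chain fails) [AND] = 0.35 × 0.41 × 0.44 = 0.063140
P(Servo loop unavailable) [OR] = 1 − (1−0.063140) × (1−0.13) = 0.184932
P(E-stop path down) [OR] = 1 − (1−0.184932) × (1−0.42) × (1−0.23) = 0.635991
P(Controller stage inoperative) [AND] = 0.09 × 0.20 × 0.39 = 0.007020
P(Feedback branch fails) [OR] = 1 − (1−0.07) × (1−0.42) = 0.460600
P(Safety interlock down) [AND] = 0.25 × 0.14 × 0.17 × 0.21 = 0.001250
P(Brake chain 2 lost) [OR] = 1 − (1−0.15) × (1−0.460600) × (1−0.001250) = 0.542083
P(Robot arm uncommanded motion) [OR] = 1 − (1−0.635991) × (1−0.007020) × (1−0.542083) × (1−0.25) = 0.875863
Rounded to 4 decimal places: P(Robot arm uncommanded motion) ≈ 0.8759.

0.8759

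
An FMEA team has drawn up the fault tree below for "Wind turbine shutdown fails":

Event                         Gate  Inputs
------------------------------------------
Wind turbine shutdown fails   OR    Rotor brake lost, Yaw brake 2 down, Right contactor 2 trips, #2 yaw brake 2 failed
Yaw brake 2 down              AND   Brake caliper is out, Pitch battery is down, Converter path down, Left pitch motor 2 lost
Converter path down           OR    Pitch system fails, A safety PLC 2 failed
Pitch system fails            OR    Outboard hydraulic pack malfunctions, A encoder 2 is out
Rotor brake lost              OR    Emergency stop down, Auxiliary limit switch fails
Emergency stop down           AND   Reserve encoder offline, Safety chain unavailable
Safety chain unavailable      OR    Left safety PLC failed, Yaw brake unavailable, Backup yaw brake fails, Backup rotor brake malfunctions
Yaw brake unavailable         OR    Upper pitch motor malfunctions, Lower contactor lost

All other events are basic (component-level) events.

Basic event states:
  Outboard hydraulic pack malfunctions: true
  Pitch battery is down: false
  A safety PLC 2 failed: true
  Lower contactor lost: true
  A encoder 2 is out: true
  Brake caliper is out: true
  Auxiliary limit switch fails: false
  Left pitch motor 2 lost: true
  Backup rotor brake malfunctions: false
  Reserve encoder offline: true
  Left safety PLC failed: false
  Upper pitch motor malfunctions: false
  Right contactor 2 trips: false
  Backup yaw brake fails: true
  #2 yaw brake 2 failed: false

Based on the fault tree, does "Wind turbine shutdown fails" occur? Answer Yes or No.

Yaw brake unavailable [OR]: Upper pitch motor malfunctions=not, Lower contactor lost=occurs → at least one input occurs → occurs.
Safety chain unavailable [OR]: Left safety PLC failed=not, Yaw brake unavailable=occurs, Backup yaw brake fails=occurs, Backup rotor brake malfunctions=not → at least one input occurs → occurs.
Emergency stop down [AND]: Reserve encoder offline=occurs, Safety chain unavailable=occurs → all inputs occur → occurs.
Rotor brake lost [OR]: Emergency stop down=occurs, Auxiliary limit switch fails=not → at least one input occurs → occurs.
Pitch system fails [OR]: Outboard hydraulic pack malfunctions=occurs, A encoder 2 is out=occurs → at least one input occurs → occurs.
Converter path down [OR]: Pitch system fails=occurs, A safety PLC 2 failed=occurs → at least one input occurs → occurs.
Yaw brake 2 down [AND]: Brake caliper is out=occurs, Pitch battery is down=not, Converter path down=occurs, Left pitch motor 2 lost=occurs → not all inputs occur → does not occur.
Wind turbine shutdown fails [OR]: Rotor brake lost=occurs, Yaw brake 2 down=not, Right contactor 2 trips=not, #2 yaw brake 2 failed=not → at least one input occurs → occurs.

Yes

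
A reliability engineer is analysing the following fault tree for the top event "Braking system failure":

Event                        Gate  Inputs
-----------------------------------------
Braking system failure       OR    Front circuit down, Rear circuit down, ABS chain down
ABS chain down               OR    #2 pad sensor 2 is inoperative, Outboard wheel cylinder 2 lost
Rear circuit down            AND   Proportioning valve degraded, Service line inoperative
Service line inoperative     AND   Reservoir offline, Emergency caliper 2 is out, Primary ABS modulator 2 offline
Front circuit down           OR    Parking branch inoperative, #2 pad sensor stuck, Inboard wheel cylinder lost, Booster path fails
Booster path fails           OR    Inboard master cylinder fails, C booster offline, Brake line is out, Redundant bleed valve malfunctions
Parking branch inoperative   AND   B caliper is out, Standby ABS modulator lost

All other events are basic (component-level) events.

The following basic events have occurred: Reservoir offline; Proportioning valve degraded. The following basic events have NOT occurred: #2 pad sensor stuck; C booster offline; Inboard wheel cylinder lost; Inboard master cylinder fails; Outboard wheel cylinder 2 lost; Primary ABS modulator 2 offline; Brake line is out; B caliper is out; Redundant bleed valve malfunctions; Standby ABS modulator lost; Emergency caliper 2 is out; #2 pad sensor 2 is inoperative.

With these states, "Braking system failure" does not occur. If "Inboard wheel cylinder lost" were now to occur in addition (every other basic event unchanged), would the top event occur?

Yes

Counterfactual: set "Inboard wheel cylinder lost" to occurred.
Parking branch inoperative [AND]: B caliper is out=not, Standby ABS modulator lost=not → not all inputs occur → does not occur.
Booster path fails [OR]: Inboard master cylinder fails=not, C booster offline=not, Brake line is out=not, Redundant bleed valve malfunctions=not → no input occurs → does not occur.
Front circuit down [OR]: Parking branch inoperative=not, #2 pad sensor stuck=not, Inboard wheel cylinder lost=occurs, Booster path fails=not → at least one input occurs → occurs.
Service line inoperative [AND]: Reservoir offline=occurs, Emergency caliper 2 is out=not, Primary ABS modulator 2 offline=not → not all inputs occur → does not occur.
Rear circuit down [AND]: Proportioning valve degraded=occurs, Service line inoperative=not → not all inputs occur → does not occur.
ABS chain down [OR]: #2 pad sensor 2 is inoperative=not, Outboard wheel cylinder 2 lost=not → no input occurs → does not occur.
Braking system failure [OR]: Front circuit down=occurs, Rear circuit down=not, ABS chain down=not → at least one input occurs → occurs.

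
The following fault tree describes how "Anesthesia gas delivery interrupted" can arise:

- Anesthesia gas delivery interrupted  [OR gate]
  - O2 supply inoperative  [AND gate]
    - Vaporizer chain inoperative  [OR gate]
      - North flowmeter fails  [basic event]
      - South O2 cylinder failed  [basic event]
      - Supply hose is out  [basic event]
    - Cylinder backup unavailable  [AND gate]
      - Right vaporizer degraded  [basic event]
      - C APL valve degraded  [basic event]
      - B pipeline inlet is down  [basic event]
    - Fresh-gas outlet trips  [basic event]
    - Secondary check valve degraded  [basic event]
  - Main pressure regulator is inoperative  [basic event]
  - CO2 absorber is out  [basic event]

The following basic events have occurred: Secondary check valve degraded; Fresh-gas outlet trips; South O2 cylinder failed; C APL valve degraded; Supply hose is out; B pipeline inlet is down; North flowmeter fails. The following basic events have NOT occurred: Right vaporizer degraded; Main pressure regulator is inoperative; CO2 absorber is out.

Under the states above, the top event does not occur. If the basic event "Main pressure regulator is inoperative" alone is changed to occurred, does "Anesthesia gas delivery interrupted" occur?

Yes

Counterfactual: set "Main pressure regulator is inoperative" to occurred.
Vaporizer chain inoperative [OR]: North flowmeter fails=occurs, South O2 cylinder failed=occurs, Supply hose is out=occurs → at least one input occurs → occurs.
Cylinder backup unavailable [AND]: Right vaporizer degraded=not, C APL valve degraded=occurs, B pipeline inlet is down=occurs → not all inputs occur → does not occur.
O2 supply inoperative [AND]: Vaporizer chain inoperative=occurs, Cylinder backup unavailable=not, Fresh-gas outlet trips=occurs, Secondary check valve degraded=occurs → not all inputs occur → does not occur.
Anesthesia gas delivery interrupted [OR]: O2 supply inoperative=not, Main pressure regulator is inoperative=occurs, CO2 absorber is out=not → at least one input occurs → occurs.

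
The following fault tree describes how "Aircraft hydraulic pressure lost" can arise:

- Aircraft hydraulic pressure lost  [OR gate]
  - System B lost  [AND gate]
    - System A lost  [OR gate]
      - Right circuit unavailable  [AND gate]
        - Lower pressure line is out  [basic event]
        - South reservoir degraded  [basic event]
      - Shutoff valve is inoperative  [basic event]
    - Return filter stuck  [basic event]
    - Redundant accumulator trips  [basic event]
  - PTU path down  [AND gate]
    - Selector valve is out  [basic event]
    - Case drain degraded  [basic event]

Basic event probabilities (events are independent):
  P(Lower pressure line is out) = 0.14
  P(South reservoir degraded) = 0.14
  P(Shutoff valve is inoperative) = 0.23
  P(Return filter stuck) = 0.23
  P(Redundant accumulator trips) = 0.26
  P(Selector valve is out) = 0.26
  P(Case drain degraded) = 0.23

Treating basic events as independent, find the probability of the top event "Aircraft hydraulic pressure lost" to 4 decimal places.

0.0736

P(Right circuit unavailable) [AND] = 0.14 × 0.14 = 0.019600
P(System A lost) [OR] = 1 − (1−0.019600) × (1−0.23) = 0.245092
P(System B lost) [AND] = 0.245092 × 0.23 × 0.26 = 0.014657
P(PTU path down) [AND] = 0.26 × 0.23 = 0.059800
P(Aircraft hydraulic pressure lost) [OR] = 1 − (1−0.014657) × (1−0.059800) = 0.073581
Rounded to 4 decimal places: P(Aircraft hydraulic pressure lost) ≈ 0.0736.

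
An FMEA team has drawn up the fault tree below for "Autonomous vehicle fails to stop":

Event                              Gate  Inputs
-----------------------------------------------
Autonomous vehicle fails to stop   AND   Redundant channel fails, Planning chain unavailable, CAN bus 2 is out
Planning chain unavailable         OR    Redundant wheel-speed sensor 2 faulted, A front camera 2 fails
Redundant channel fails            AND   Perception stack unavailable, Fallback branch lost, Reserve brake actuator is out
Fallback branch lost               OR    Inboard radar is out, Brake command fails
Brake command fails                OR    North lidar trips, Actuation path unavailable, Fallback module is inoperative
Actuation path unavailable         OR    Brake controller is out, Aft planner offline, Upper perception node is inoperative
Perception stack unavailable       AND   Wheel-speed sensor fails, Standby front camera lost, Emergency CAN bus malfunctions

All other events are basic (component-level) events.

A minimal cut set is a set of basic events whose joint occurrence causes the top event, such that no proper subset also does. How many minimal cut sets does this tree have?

Perception stack unavailable [AND]: one cut set from each child combined → 1 × 1 × 1 = 1 cut set(s).
Actuation path unavailable [OR]: union of children's cut sets → 3 cut set(s).
Brake command fails [OR]: union of children's cut sets → 5 cut set(s).
Fallback branch lost [OR]: union of children's cut sets → 6 cut set(s).
Redundant channel fails [AND]: one cut set from each child combined → 1 × 6 × 1 = 6 cut set(s).
Planning chain unavailable [OR]: union of children's cut sets → 2 cut set(s).
Autonomous vehicle fails to stop [AND]: one cut set from each child combined → 6 × 2 × 1 = 12 cut set(s).

12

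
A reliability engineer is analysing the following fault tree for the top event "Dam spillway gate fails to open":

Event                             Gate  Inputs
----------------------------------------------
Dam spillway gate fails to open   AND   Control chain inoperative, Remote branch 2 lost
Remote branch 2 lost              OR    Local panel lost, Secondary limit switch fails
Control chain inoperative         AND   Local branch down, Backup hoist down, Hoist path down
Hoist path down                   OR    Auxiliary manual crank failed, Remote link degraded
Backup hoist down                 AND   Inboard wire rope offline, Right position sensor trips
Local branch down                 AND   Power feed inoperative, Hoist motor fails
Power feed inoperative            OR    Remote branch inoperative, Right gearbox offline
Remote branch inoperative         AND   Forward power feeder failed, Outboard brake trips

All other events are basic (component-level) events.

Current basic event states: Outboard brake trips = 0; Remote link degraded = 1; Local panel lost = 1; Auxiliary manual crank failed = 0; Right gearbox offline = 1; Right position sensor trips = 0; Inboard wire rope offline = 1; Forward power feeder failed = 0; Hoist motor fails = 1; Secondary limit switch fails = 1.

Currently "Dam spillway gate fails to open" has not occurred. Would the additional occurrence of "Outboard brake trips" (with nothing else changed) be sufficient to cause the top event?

Counterfactual: set "Outboard brake trips" to occurred.
Remote branch inoperative [AND]: Forward power feeder failed=not, Outboard brake trips=occurs → not all inputs occur → does not occur.
Power feed inoperative [OR]: Remote branch inoperative=not, Right gearbox offline=occurs → at least one input occurs → occurs.
Local branch down [AND]: Power feed inoperative=occurs, Hoist motor fails=occurs → all inputs occur → occurs.
Backup hoist down [AND]: Inboard wire rope offline=occurs, Right position sensor trips=not → not all inputs occur → does not occur.
Hoist path down [OR]: Auxiliary manual crank failed=not, Remote link degraded=occurs → at least one input occurs → occurs.
Control chain inoperative [AND]: Local branch down=occurs, Backup hoist down=not, Hoist path down=occurs → not all inputs occur → does not occur.
Remote branch 2 lost [OR]: Local panel lost=occurs, Secondary limit switch fails=occurs → at least one input occurs → occurs.
Dam spillway gate fails to open [AND]: Control chain inoperative=not, Remote branch 2 lost=occurs → not all inputs occur → does not occur.

No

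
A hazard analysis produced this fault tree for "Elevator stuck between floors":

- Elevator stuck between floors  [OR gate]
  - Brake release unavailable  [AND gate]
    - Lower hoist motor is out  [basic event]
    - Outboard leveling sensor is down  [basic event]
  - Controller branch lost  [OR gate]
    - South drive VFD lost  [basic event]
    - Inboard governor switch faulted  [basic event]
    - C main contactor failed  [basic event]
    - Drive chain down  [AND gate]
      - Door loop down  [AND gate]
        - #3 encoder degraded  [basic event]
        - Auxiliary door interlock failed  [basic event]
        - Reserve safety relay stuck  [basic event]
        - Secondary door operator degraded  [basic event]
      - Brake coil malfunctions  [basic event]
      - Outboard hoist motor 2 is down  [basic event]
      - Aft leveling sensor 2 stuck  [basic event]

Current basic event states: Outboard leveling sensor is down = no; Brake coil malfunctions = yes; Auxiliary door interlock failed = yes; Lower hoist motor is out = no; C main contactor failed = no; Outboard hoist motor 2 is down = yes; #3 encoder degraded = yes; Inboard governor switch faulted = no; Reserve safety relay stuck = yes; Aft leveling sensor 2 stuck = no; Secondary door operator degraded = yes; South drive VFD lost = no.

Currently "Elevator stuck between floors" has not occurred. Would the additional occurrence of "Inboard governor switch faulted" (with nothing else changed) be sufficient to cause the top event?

Yes

Counterfactual: set "Inboard governor switch faulted" to occurred.
Brake release unavailable [AND]: Lower hoist motor is out=not, Outboard leveling sensor is down=not → not all inputs occur → does not occur.
Door loop down [AND]: #3 encoder degraded=occurs, Auxiliary door interlock failed=occurs, Reserve safety relay stuck=occurs, Secondary door operator degraded=occurs → all inputs occur → occurs.
Drive chain down [AND]: Door loop down=occurs, Brake coil malfunctions=occurs, Outboard hoist motor 2 is down=occurs, Aft leveling sensor 2 stuck=not → not all inputs occur → does not occur.
Controller branch lost [OR]: South drive VFD lost=not, Inboard governor switch faulted=occurs, C main contactor failed=not, Drive chain down=not → at least one input occurs → occurs.
Elevator stuck between floors [OR]: Brake release unavailable=not, Controller branch lost=occurs → at least one input occurs → occurs.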